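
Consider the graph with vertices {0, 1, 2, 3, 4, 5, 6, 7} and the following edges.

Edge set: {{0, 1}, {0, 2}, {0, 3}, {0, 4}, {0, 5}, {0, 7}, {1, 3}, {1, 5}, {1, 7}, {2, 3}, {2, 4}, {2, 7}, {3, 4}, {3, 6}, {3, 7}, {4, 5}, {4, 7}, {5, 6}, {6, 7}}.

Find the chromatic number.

0, 2, 3, 4, 7 are mutually adjacent (a clique of size 5), so at least 5 colors are needed.
5 colors suffice: color a → {3, 5}; color b → {7}; color c → {0, 6}; color d → {1, 4}; color e → {2}. Every edge joins two different colors.

5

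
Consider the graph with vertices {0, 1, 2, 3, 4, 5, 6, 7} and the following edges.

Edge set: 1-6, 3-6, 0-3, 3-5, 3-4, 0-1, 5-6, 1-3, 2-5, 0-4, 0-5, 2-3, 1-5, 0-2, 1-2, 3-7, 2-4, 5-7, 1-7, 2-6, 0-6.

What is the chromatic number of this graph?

0, 1, 2, 3, 5, 6 form a clique, so at least 6 colors are needed.
6 colors suffice: 0=b, 1=d, 2=e, 3=a, 4=c, 5=c, 6=f, 7=b. Every edge joins two different colors.

6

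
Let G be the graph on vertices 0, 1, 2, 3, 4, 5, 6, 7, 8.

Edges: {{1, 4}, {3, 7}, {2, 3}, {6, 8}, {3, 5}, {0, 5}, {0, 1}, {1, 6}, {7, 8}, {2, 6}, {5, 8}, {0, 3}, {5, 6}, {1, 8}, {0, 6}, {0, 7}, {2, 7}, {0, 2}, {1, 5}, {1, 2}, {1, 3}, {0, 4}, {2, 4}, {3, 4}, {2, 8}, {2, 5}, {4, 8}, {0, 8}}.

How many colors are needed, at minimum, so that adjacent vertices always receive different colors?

0, 1, 2, 5, 6, 8 form a clique, so at least 6 colors are needed.
6 colors suffice: color a → {0}; color b → {2}; color c → {1, 7}; color d → {3, 8}; color e → {4, 5}; color f → {6}. No two adjacent vertices share a color.

6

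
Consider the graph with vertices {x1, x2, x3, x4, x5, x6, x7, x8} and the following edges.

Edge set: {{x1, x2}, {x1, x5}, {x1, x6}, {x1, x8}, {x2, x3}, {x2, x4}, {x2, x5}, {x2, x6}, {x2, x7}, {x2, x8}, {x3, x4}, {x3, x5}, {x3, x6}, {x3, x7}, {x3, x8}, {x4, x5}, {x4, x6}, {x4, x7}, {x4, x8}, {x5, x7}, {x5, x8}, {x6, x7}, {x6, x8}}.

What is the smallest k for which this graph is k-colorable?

x2, x3, x4, x6, x7 form a clique, so at least 5 colors are needed.
A valid assignment using 5 colors: x1=B, x2=R, x3=B, x4=P, x5=G, x6=G, x7=Y, x8=Y. No two adjacent vertices share a color.

5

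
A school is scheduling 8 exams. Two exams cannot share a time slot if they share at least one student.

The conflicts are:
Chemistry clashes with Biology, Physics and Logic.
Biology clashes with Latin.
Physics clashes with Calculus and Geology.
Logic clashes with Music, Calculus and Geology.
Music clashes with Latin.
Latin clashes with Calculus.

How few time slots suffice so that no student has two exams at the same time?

The cycle Biology-Chemistry-Logic-Calculus-Latin-Biology has odd length 5, so it cannot be 2-colored; at least 3 time slots are needed.
3 time slots suffice: Chemistry=2, Biology=3, Physics=1, Logic=1, Music=2, Latin=1, Calculus=2, Geology=2. No two conflicting exams share a time slot.

3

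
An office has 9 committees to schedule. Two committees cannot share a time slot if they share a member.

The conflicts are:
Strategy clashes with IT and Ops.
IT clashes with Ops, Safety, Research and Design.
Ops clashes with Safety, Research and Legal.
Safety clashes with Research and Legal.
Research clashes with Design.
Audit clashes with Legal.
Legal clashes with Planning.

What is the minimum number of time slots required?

IT, Ops, Safety, Research all conflict with each other, so at least 4 time slots are needed.
A valid assignment using 4 time slots: Strategy=3, IT=2, Ops=1, Safety=4, Research=3, Audit=1, Legal=2, Planning=1, Design=1. No two conflicting committees share a time slot.

4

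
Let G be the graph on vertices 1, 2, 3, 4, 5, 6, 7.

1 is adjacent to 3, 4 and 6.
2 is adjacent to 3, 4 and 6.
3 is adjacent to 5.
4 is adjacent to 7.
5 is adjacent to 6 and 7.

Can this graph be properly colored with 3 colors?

Yes

The chromatic number is 3. The cycle 4-2-6-5-7-4 has odd length 5, so it cannot be 2-colored; at least 3 colors are needed.
3 colors suffice: color red → {3, 4, 6}; color blue → {1, 2, 5}; color green → {7}.
That is already a proper 3-coloring.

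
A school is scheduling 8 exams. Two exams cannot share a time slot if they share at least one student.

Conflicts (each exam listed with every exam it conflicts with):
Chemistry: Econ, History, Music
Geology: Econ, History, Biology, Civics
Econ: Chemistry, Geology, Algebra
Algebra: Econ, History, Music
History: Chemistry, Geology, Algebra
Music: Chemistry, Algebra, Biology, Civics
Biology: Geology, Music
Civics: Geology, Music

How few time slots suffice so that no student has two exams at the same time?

3

The cycle History-Algebra-Music-Biology-Geology-History has odd length 5, so it cannot be 2-colored; at least 3 time slots are needed.
3 time slots suffice: time slot 1 → {Geology, Music}; time slot 2 → {Chemistry, Algebra, Biology, Civics}; time slot 3 → {Econ, History}. Each listed conflict is separated.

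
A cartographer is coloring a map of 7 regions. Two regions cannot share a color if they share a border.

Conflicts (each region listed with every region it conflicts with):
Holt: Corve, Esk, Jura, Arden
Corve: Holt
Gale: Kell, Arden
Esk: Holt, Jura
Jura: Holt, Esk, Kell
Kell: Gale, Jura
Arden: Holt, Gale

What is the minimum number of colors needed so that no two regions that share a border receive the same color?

Holt, Esk, Jura pairwise conflict, so at least 3 colors are needed.
3 colors suffice: Holt=1, Corve=2, Gale=3, Esk=3, Jura=2, Kell=1, Arden=2. Each listed conflict is separated.

3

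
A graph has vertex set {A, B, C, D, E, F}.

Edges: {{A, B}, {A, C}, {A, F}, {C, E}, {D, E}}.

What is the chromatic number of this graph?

2

C and E are adjacent, so at least 2 colors are needed.
2 colors suffice: color red → {A, E}; color blue → {B, C, D, F}. Every edge joins two different colors.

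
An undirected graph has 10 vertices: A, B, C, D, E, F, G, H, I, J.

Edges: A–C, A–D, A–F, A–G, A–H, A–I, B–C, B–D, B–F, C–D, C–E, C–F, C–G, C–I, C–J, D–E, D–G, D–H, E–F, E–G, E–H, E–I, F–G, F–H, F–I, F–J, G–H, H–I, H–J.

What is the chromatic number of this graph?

4

A, D, G, H are mutually adjacent (a clique of size 4), so at least 4 colors are needed.
4 colors suffice: color 1 → {C, H}; color 2 → {D, F}; color 3 → {B, G, I, J}; color 4 → {A, E}. Every edge joins two different colors.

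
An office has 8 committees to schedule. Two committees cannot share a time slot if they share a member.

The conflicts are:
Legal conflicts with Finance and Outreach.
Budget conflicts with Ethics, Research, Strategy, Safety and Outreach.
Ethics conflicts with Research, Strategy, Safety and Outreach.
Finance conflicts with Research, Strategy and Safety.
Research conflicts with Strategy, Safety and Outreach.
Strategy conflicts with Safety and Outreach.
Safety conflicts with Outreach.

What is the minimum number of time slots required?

6

Budget, Ethics, Research, Strategy, Safety, Outreach are mutually in conflict, so at least 6 time slots are needed.
6 time slots suffice: time slot 1 → {Legal, Research}; time slot 2 → {Safety}; time slot 3 → {Strategy}; time slot 4 → {Finance, Outreach}; time slot 5 → {Ethics}; time slot 6 → {Budget}. No two conflicting committees share a time slot.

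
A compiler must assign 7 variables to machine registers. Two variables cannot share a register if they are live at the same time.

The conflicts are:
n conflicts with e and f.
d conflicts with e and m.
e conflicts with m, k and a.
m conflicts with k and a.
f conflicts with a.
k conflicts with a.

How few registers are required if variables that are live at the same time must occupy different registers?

e, m, k, a all conflict with each other, so at least 4 registers are needed.
4 registers suffice: n=2, d=2, e=1, m=3, f=1, k=4, a=2. Each listed conflict is separated.

4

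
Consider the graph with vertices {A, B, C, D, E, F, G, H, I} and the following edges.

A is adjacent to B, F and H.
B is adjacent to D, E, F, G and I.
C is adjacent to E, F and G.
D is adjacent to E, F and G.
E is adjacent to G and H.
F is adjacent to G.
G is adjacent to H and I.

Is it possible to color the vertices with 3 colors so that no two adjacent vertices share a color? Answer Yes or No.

B, D, F, G are pairwise adjacent (a clique of size 4), so at least 4 colors are needed.
So 3 colors are not enough.

No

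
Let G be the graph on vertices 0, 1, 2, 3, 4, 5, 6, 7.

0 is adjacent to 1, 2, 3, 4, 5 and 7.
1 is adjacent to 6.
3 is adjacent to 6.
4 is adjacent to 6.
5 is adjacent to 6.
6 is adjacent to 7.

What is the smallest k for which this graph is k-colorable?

5 and 6 are adjacent, so at least 2 colors are needed.
One proper 2-coloring: 0=red, 1=blue, 2=blue, 3=blue, 4=blue, 5=blue, 6=red, 7=blue. Every edge joins two different colors.

2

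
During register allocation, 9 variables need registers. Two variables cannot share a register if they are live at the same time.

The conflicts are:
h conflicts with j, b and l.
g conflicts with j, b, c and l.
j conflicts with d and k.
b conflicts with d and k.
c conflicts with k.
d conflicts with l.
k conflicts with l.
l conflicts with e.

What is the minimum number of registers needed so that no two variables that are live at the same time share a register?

2

g and l conflict, so at least 2 registers are needed.
2 registers suffice: register 1 → {j, b, c, l}; register 2 → {h, g, d, k, e}. No two conflicting variables share a register.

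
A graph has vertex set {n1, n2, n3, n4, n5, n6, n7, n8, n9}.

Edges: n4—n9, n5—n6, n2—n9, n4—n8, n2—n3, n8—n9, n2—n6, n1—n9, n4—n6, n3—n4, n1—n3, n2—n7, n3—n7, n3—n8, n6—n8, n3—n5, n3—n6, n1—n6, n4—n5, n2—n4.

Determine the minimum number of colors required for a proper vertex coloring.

4

n3, n4, n6, n8 are mutually adjacent (a clique of size 4), so at least 4 colors are needed.
One proper 4-coloring: n1=G, n2=Y, n3=R, n4=G, n5=Y, n6=B, n7=B, n8=Y, n9=R. No two adjacent vertices share a color.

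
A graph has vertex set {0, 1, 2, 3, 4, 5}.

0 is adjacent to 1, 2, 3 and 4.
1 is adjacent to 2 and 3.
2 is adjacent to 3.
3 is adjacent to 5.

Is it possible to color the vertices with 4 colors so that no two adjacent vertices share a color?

The chromatic number is 4. 0, 1, 2, 3 are mutually adjacent (a clique of size 4), so at least 4 colors are needed.
4 colors suffice: color a → {0, 5}; color b → {3, 4}; color c → {2}; color d → {1}.
That is already a proper 4-coloring.

Yes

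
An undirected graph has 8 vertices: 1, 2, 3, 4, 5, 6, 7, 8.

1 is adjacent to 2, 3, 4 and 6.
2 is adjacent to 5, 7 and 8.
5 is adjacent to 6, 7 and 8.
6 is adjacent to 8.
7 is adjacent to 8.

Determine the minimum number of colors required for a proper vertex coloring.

4

2, 5, 7, 8 form a clique, so at least 4 colors are needed.
A valid assignment using 4 colors: 1=a, 2=b, 3=b, 4=b, 5=a, 6=b, 7=d, 8=c. No two adjacent vertices share a color.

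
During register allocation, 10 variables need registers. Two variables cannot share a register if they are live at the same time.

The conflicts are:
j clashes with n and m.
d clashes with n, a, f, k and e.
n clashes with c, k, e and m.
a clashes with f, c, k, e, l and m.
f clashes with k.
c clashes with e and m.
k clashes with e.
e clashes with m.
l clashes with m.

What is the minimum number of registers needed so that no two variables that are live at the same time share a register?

d, a, f, k all conflict with each other, so at least 4 registers are needed.
4 registers suffice: j=2, d=3, n=1, a=1, f=2, c=4, k=4, e=2, l=2, m=3. Every pair that conflicts lands in different registers.

4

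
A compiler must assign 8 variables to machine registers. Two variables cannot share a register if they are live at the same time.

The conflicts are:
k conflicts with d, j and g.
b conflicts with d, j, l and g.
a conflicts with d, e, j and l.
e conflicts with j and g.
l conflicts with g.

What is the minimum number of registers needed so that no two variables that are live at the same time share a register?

b, l, g pairwise conflict, so at least 3 registers are needed.
A valid assignment using 3 registers: k=1, b=1, a=1, d=2, e=3, j=2, l=3, g=2. Each listed conflict is separated.

3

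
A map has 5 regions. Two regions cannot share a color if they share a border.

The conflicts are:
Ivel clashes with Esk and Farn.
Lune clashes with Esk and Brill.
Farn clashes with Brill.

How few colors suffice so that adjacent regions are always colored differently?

The cycle Brill-Farn-Ivel-Esk-Lune-Brill has odd length 5, so it cannot be 2-colored; at least 3 colors are needed.
A valid assignment using 3 colors: Ivel=1, Lune=2, Esk=3, Farn=2, Brill=1. Every pair that conflicts lands in different colors.

3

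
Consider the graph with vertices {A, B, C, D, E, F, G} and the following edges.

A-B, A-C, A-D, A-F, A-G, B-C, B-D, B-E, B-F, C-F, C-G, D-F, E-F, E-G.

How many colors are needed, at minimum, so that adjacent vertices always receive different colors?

4

A, B, C, F are mutually adjacent (a clique of size 4), so at least 4 colors are needed.
4 colors suffice: color red → {F, G}; color blue → {A, E}; color green → {B}; color yellow → {C, D}. Each edge has distinct colors on its endpoints.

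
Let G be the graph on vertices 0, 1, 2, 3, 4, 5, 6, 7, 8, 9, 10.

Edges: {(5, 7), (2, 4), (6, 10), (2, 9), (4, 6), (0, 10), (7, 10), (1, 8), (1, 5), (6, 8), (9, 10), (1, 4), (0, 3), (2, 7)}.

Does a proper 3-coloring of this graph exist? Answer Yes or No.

Yes

The chromatic number is 3. The cycle 2-7-10-6-4-2 has odd length 5, so it cannot be 2-colored; at least 3 colors are needed.
3 colors suffice: color a → {1, 2, 3, 10}; color b → {0, 6, 7, 9}; color c → {4, 5, 8}.
That is already a proper 3-coloring.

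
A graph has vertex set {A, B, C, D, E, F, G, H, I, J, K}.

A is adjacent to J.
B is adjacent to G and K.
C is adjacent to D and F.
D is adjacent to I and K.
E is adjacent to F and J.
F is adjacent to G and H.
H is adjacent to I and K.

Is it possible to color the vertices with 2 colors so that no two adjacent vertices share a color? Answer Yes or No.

The cycle I-H-F-C-D-I has odd length 5, so it cannot be 2-colored; at least 3 colors are needed.
So 2 colors are not enough.

No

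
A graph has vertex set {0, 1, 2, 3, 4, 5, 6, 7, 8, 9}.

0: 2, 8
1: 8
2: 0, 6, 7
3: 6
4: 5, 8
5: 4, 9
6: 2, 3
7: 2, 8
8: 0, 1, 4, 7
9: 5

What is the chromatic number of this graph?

4 and 8 are adjacent, so at least 2 colors are needed.
2 colors suffice: 0=b, 1=b, 2=a, 3=a, 4=b, 5=a, 6=b, 7=b, 8=a, 9=b. Every edge joins two different colors.

2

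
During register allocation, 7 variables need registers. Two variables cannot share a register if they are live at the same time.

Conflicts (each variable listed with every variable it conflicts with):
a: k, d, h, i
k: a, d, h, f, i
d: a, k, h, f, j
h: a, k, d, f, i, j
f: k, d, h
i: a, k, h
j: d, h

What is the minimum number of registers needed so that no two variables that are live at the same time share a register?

4

a, k, h, i all conflict with each other, so at least 4 registers are needed.
4 registers suffice: a=4, k=2, d=3, h=1, f=4, i=3, j=2. Each listed conflict is separated.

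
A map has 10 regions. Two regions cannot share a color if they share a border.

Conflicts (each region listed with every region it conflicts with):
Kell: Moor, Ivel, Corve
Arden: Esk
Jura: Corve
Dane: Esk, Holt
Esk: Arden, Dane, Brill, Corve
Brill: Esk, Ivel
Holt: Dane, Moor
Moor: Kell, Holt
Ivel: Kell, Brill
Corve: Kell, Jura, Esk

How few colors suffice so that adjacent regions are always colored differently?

3

The cycle Ivel-Kell-Corve-Esk-Brill-Ivel has odd length 5, so it cannot be 2-colored; at least 3 colors are needed.
3 colors suffice: color 1 → {Kell, Jura, Esk, Holt}; color 2 → {Arden, Dane, Moor, Ivel, Corve}; color 3 → {Brill}. Each listed conflict is separated.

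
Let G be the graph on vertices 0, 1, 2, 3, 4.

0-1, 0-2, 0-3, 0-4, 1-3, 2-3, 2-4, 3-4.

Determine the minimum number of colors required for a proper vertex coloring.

4

0, 2, 3, 4 are pairwise adjacent (a clique of size 4), so at least 4 colors are needed.
4 colors suffice: color red → {0}; color blue → {3}; color green → {1, 4}; color yellow → {2}. Every edge joins two different colors.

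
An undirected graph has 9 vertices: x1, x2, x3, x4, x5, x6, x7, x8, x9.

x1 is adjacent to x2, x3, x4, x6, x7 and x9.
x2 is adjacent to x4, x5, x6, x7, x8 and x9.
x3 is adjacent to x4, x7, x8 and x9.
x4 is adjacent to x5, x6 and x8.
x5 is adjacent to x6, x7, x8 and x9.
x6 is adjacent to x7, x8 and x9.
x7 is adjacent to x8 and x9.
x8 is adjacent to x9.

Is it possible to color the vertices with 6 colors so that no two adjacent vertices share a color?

Yes

The chromatic number is 6. x2, x5, x6, x7, x8, x9 are pairwise adjacent (a clique of size 6), so at least 6 colors are needed.
6 colors suffice: color 1 → {x3, x6}; color 2 → {x4, x7}; color 3 → {x9}; color 4 → {x1, x8}; color 5 → {x2}; color 6 → {x5}.
That is already a proper 6-coloring.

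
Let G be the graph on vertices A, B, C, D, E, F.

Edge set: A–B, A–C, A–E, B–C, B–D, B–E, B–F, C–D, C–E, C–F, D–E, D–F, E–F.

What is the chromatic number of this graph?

B, C, D, E, F are mutually adjacent (a clique of size 5), so at least 5 colors are needed.
5 colors suffice: color 1 → {B}; color 2 → {C}; color 3 → {E}; color 4 → {A, F}; color 5 → {D}. No two adjacent vertices share a color.

5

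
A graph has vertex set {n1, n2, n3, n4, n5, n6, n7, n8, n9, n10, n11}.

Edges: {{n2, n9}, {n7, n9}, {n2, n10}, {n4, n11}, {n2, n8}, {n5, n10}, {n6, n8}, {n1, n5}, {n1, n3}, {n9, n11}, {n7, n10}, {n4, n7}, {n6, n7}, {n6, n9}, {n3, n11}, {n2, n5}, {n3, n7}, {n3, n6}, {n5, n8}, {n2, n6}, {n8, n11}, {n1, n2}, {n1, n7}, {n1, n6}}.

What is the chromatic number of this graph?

n1, n3, n6, n7 are pairwise adjacent (a clique of size 4), so at least 4 colors are needed.
4 colors suffice: n1=3, n2=1, n3=4, n4=2, n5=2, n6=2, n7=1, n8=3, n9=3, n10=3, n11=1. No two adjacent vertices share a color.

4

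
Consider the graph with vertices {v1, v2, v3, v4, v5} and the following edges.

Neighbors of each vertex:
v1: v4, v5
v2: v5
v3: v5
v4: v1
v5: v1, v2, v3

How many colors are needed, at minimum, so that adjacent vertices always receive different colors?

2

v1 and v4 are adjacent, so at least 2 colors are needed.
2 colors suffice: color R → {v4, v5}; color B → {v1, v2, v3}. No two adjacent vertices share a color.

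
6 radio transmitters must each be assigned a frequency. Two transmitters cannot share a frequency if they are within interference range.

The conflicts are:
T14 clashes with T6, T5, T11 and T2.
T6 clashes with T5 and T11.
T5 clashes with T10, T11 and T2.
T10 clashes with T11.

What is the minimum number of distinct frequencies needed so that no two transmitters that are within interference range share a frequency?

4

T14, T6, T5, T11 all conflict with each other, so at least 4 frequencies are needed.
4 frequencies suffice: T14=3, T6=4, T5=1, T10=3, T11=2, T2=2. No two conflicting transmitters share a frequency.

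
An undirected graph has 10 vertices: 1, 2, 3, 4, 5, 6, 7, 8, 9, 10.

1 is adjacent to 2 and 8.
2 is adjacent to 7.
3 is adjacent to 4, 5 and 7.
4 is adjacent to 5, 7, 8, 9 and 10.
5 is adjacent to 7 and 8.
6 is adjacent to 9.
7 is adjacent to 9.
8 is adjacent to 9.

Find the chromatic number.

4

3, 4, 5, 7 form a clique, so at least 4 colors are needed.
4 colors suffice: color a → {1, 4, 6}; color b → {7, 8, 10}; color c → {2, 5, 9}; color d → {3}. Every edge joins two different colors.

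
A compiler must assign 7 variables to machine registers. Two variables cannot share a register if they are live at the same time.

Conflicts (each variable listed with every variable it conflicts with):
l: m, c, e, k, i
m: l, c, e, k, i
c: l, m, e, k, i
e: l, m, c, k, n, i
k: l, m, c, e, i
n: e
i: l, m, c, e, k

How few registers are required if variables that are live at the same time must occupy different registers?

6

l, m, c, e, k, i all conflict with each other, so at least 6 registers are needed.
A valid assignment using 6 registers: l=2, m=3, c=4, e=1, k=5, n=2, i=6. Every pair that conflicts lands in different registers.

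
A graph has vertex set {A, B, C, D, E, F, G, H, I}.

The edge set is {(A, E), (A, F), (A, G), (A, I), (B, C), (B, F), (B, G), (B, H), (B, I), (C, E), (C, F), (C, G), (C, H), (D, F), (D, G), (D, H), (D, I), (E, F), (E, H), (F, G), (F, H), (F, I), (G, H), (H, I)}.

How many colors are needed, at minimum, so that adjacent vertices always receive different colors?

5

B, C, F, G, H are pairwise adjacent (a clique of size 5), so at least 5 colors are needed.
5 colors suffice: color red → {F}; color blue → {A, H}; color green → {E, G, I}; color yellow → {B, D}; color purple → {C}. No two adjacent vertices share a color.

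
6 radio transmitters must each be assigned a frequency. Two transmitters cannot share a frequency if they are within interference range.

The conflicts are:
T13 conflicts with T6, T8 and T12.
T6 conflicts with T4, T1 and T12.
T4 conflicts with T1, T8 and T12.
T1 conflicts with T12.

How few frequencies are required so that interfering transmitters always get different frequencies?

T6, T4, T1, T12 are mutually in conflict, so at least 4 frequencies are needed.
4 frequencies suffice: frequency 1 → {T13, T4}; frequency 2 → {T6, T8}; frequency 3 → {T12}; frequency 4 → {T1}. Every pair that conflicts lands in different frequencies.

4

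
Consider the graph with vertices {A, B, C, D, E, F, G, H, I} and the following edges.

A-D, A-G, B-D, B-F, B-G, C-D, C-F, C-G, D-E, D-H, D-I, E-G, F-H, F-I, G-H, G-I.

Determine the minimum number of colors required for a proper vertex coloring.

2

D and E are adjacent, so at least 2 colors are needed.
2 colors suffice: A=2, B=2, C=2, D=1, E=2, F=1, G=1, H=2, I=2. Each edge has distinct colors on its endpoints.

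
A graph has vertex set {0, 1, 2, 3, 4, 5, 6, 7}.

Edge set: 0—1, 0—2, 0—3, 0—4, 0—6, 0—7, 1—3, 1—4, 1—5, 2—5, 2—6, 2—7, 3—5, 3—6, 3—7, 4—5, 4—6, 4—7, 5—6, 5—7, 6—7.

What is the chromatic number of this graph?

2, 5, 6, 7 are mutually adjacent (a clique of size 4), so at least 4 colors are needed.
A valid assignment using 4 colors: 0=red, 1=blue, 2=yellow, 3=yellow, 4=yellow, 5=red, 6=green, 7=blue. Each edge has distinct colors on its endpoints.

4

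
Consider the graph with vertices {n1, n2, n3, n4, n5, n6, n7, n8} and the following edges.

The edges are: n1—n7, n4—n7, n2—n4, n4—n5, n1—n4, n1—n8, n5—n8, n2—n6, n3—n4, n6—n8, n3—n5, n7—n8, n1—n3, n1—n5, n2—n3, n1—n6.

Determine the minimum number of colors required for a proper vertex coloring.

4

n1, n3, n4, n5 are pairwise adjacent (a clique of size 4), so at least 4 colors are needed.
4 colors suffice: color red → {n1, n2}; color blue → {n4, n8}; color green → {n5, n6, n7}; color yellow → {n3}. Every edge joins two different colors.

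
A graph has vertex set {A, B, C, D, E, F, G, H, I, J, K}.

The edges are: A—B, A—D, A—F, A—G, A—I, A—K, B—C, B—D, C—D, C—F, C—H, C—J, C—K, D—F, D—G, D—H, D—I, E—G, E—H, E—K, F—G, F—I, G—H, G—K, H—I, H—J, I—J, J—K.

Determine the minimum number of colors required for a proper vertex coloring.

A, D, F, G are pairwise adjacent (a clique of size 4), so at least 4 colors are needed.
4 colors suffice: A=green, B=yellow, C=blue, D=red, E=yellow, F=yellow, G=blue, H=green, I=blue, J=yellow, K=red. No two adjacent vertices share a color.

4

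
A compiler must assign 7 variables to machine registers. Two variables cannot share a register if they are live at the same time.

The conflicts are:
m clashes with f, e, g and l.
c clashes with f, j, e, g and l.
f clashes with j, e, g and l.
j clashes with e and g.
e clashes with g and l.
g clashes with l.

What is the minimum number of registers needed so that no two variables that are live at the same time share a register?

5

c, f, j, e, g are mutually in conflict, so at least 5 registers are needed.
Using 5 registers: m=4, c=4, f=2, j=5, e=3, g=1, l=5. Each listed conflict is separated.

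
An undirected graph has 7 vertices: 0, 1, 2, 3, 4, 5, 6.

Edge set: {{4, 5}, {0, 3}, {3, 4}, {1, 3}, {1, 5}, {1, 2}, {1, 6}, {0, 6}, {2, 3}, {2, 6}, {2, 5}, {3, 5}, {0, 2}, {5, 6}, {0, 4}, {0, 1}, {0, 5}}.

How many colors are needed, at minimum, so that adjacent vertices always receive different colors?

0, 1, 2, 3, 5 form a clique, so at least 5 colors are needed.
5 colors suffice: color a → {5}; color b → {0}; color c → {3, 6}; color d → {2, 4}; color e → {1}. No two adjacent vertices share a color.

5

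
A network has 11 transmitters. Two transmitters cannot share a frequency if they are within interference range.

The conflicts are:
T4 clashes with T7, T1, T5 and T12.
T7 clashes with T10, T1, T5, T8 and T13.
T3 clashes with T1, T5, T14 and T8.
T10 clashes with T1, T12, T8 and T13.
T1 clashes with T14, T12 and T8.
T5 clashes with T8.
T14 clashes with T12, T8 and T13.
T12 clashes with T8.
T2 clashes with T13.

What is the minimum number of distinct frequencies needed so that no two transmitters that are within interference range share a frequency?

T7, T10, T1, T8 all conflict with each other, so at least 4 frequencies are needed.
Using 4 frequencies: T4=1, T7=3, T3=3, T10=4, T1=2, T5=2, T14=4, T12=3, T8=1, T2=2, T13=1. No two conflicting transmitters share a frequency.

4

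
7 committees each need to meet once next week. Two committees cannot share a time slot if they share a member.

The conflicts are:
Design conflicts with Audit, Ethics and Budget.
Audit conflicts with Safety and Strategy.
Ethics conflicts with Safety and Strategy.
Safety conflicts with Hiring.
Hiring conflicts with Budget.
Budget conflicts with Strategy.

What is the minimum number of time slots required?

3

The cycle Budget-Hiring-Safety-Audit-Strategy-Budget has odd length 5, so it cannot be 2-colored; at least 3 time slots are needed.
3 time slots suffice: time slot 1 → {Safety, Budget}; time slot 2 → {Design, Hiring, Strategy}; time slot 3 → {Audit, Ethics}. Each listed conflict is separated.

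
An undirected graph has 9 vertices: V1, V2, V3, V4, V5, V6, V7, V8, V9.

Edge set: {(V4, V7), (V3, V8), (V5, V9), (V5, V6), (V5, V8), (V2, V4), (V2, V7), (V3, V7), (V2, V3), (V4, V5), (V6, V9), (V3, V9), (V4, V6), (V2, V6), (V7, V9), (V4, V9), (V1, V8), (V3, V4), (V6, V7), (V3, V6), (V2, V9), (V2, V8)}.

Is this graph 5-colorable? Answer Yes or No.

V2, V3, V4, V6, V7, V9 are pairwise adjacent (a clique of size 6), so at least 6 colors are needed.
So 5 colors are not enough.

No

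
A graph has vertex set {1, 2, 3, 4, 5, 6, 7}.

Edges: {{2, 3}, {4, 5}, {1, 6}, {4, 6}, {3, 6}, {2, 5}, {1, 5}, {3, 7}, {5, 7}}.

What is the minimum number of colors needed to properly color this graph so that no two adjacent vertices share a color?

The cycle 5-1-6-3-2-5 has odd length 5, so it cannot be 2-colored; at least 3 colors are needed.
A valid assignment using 3 colors: 1=b, 2=c, 3=b, 4=b, 5=a, 6=a, 7=c. Each edge has distinct colors on its endpoints.

3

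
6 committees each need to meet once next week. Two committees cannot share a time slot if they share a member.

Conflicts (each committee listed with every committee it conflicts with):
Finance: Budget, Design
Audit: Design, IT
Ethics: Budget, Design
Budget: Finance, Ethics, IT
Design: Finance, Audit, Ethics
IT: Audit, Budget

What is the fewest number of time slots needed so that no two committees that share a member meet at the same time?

3

The cycle Audit-Design-Ethics-Budget-IT-Audit has odd length 5, so it cannot be 2-colored; at least 3 time slots are needed.
A valid assignment using 3 time slots: Finance=2, Audit=3, Ethics=2, Budget=1, Design=1, IT=2. No two conflicting committees share a time slot.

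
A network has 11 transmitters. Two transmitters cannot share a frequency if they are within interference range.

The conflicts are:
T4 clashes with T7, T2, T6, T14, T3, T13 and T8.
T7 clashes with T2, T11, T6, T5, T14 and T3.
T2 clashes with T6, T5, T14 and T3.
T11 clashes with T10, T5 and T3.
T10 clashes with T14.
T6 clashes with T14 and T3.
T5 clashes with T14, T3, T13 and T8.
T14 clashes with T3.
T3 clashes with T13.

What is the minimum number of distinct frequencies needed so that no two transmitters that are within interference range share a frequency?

T4, T7, T2, T6, T14, T3 all conflict with each other, so at least 6 frequencies are needed.
A valid assignment using 6 frequencies: T4=3, T7=4, T2=5, T11=2, T10=1, T6=6, T5=3, T14=2, T3=1, T13=2, T8=1. Every pair that conflicts lands in different frequencies.

6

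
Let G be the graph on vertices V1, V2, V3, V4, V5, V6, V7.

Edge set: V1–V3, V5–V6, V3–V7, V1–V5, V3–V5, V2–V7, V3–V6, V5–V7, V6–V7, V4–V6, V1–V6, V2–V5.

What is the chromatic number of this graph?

V3, V5, V6, V7 form a clique, so at least 4 colors are needed.
4 colors suffice: color 1 → {V2, V6}; color 2 → {V4, V5}; color 3 → {V3}; color 4 → {V1, V7}. Every edge joins two different colors.

4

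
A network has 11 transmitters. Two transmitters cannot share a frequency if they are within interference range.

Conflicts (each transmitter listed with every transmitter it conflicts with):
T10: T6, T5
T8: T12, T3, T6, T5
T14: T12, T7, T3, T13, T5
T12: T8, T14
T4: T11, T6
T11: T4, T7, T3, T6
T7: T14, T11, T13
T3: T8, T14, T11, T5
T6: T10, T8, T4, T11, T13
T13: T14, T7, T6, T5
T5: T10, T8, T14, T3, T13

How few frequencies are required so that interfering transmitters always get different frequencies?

3

T14, T3, T5 are mutually in conflict, so at least 3 frequencies are needed.
3 frequencies suffice: frequency 1 → {T10, T8, T14, T11}; frequency 2 → {T12, T7, T6, T5}; frequency 3 → {T4, T3, T13}. No two conflicting transmitters share a frequency.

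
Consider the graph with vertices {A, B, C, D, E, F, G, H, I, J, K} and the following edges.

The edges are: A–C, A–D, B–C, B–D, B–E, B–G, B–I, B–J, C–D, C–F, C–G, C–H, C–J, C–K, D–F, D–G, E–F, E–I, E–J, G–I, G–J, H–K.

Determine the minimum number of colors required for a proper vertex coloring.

B, C, G, J form a clique, so at least 4 colors are needed.
4 colors suffice: A=2, B=2, C=1, D=4, E=1, F=2, G=3, H=2, I=4, J=4, K=3. No two adjacent vertices share a color.

4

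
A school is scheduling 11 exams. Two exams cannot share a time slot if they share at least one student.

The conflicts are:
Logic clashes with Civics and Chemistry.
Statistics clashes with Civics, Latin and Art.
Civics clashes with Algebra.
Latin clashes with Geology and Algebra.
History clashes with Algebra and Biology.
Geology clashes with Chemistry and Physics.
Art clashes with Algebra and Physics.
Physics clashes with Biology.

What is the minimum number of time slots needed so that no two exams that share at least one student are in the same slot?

3

The cycle Art-Physics-Geology-Latin-Statistics-Art has odd length 5, so it cannot be 2-colored; at least 3 time slots are needed.
A valid assignment using 3 time slots: Logic=1, Statistics=1, Civics=2, Latin=2, History=2, Geology=1, Art=2, Algebra=1, Chemistry=2, Physics=3, Biology=1. Every pair that conflicts lands in different time slots.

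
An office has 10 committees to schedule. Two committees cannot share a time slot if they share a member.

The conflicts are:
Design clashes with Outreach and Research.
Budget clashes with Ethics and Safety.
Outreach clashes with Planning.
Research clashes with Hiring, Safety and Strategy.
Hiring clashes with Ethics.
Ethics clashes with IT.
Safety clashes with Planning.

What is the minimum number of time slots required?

The cycle Planning-Outreach-Design-Research-Safety-Planning has odd length 5, so it cannot be 2-colored; at least 3 time slots are needed.
A valid assignment using 3 time slots: Design=2, Budget=3, Outreach=1, Research=1, Hiring=2, Ethics=1, Safety=2, Strategy=2, IT=2, Planning=3. No two conflicting committees share a time slot.

3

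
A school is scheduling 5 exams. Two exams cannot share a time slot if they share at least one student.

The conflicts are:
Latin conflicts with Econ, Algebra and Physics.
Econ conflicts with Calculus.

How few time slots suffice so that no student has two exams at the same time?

2

Latin and Algebra conflict, so at least 2 time slots are needed.
2 time slots suffice: time slot 1 → {Latin, Calculus}; time slot 2 → {Econ, Algebra, Physics}. Every pair that conflicts lands in different time slots.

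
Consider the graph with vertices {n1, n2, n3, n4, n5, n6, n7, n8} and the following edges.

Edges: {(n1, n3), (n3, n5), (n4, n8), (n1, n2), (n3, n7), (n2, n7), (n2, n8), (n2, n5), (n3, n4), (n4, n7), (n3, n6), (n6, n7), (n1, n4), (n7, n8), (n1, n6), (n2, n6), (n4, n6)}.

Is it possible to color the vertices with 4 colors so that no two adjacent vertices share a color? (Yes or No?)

Yes

The chromatic number is 4. n3, n4, n6, n7 are pairwise adjacent (a clique of size 4), so at least 4 colors are needed.
4 colors suffice: color 1 → {n1, n5, n7}; color 2 → {n2, n3}; color 3 → {n6, n8}; color 4 → {n4}.
That is already a proper 4-coloring.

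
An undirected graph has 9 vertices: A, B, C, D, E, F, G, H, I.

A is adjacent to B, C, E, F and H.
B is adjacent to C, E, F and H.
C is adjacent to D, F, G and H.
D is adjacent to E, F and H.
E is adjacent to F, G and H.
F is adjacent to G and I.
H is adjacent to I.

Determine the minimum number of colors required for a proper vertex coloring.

4

A, B, C, H are mutually adjacent (a clique of size 4), so at least 4 colors are needed.
A valid assignment using 4 colors: A=4, B=3, C=2, D=3, E=2, F=1, G=3, H=1, I=2. No two adjacent vertices share a color.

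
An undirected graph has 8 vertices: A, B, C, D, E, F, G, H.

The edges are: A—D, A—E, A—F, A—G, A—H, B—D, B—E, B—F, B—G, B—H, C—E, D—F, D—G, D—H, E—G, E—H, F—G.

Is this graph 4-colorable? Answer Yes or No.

Yes

The chromatic number is 4. B, D, F, G are mutually adjacent (a clique of size 4), so at least 4 colors are needed.
A valid assignment using 4 colors: A=3, B=3, C=2, D=1, E=1, F=4, G=2, H=2.
That is already a proper 4-coloring.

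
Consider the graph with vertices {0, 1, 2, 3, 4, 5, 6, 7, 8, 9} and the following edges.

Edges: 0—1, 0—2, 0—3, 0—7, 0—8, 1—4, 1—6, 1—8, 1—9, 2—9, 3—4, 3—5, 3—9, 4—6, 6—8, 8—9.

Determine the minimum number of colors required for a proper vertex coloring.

3

1, 8, 9 form a triangle, so at least 3 colors are needed.
A valid assignment using 3 colors: 0=blue, 1=red, 2=red, 3=red, 4=green, 5=blue, 6=blue, 7=red, 8=green, 9=blue. Every edge joins two different colors.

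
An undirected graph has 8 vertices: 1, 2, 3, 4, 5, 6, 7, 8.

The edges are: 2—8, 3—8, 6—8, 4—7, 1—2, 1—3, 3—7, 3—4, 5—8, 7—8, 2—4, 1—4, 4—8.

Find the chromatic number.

4

3, 4, 7, 8 are pairwise adjacent (a clique of size 4), so at least 4 colors are needed.
A valid assignment using 4 colors: 1=red, 2=green, 3=green, 4=blue, 5=blue, 6=blue, 7=yellow, 8=red. No two adjacent vertices share a color.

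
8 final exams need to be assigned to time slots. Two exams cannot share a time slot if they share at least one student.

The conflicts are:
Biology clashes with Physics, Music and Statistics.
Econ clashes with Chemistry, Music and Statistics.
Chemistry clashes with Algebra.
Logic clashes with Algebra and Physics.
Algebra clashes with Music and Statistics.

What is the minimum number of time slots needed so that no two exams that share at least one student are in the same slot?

3

The cycle Logic-Algebra-Music-Biology-Physics-Logic has odd length 5, so it cannot be 2-colored; at least 3 time slots are needed.
3 time slots suffice: time slot 1 → {Biology, Econ, Algebra}; time slot 2 → {Chemistry, Logic, Music, Statistics}; time slot 3 → {Physics}. Each listed conflict is separated.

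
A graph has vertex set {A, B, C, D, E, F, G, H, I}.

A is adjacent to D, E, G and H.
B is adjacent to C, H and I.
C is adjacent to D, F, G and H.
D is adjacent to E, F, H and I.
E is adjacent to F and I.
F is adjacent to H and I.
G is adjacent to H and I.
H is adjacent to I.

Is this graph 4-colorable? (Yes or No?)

The chromatic number is 4. D, E, F, I are pairwise adjacent (a clique of size 4), so at least 4 colors are needed.
A valid assignment using 4 colors: A=3, B=2, C=3, D=2, E=1, F=4, G=2, H=1, I=3.
That is already a proper 4-coloring.

Yes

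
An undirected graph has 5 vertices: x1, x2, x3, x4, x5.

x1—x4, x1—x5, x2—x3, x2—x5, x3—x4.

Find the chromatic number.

The cycle x5-x2-x3-x4-x1-x5 has odd length 5, so it cannot be 2-colored; at least 3 colors are needed.
A valid assignment using 3 colors: x1=2, x2=2, x3=1, x4=3, x5=1. Every edge joins two different colors.

3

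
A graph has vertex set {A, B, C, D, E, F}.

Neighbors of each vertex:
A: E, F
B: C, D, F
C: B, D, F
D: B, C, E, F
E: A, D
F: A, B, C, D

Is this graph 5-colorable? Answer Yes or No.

The chromatic number is 4. B, C, D, F form a clique, so at least 4 colors are needed.
A valid assignment using 4 colors: A=blue, B=yellow, C=green, D=blue, E=red, F=red.
Since 5 ≥ 4, a proper 5-coloring certainly exists.

Yes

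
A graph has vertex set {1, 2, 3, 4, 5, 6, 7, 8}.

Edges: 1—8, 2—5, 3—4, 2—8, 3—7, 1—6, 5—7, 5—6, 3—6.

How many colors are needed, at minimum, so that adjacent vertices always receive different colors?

3

The cycle 2-8-1-6-5-2 has odd length 5, so it cannot be 2-colored; at least 3 colors are needed.
A valid assignment using 3 colors: 1=a, 2=c, 3=a, 4=b, 5=a, 6=b, 7=b, 8=b. Every edge joins two different colors.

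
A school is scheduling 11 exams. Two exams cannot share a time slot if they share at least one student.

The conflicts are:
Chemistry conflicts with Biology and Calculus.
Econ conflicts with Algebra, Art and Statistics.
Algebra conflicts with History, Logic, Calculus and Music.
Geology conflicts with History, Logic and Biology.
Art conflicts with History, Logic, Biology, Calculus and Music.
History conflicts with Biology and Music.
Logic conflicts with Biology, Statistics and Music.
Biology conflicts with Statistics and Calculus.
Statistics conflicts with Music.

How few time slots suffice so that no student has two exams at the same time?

Algebra, History, Music are mutually in conflict, so at least 3 time slots are needed.
Using 3 time slots: Chemistry=3, Econ=1, Algebra=3, Geology=3, Art=3, History=2, Logic=2, Biology=1, Statistics=3, Calculus=2, Music=1. No two conflicting exams share a time slot.

3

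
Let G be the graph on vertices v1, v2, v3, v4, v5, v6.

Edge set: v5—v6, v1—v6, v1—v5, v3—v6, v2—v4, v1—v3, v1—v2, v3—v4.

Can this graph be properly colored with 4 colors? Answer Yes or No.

Yes

The chromatic number is 3. v1, v5, v6 form a triangle, so at least 3 colors are needed.
3 colors suffice: color R → {v1, v4}; color B → {v2, v3, v5}; color G → {v6}.
Since 4 ≥ 3, a proper 4-coloring certainly exists.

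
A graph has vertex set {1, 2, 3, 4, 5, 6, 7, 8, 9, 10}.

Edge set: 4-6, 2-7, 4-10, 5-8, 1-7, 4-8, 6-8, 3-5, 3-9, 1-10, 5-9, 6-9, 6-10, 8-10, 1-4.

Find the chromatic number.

4, 6, 8, 10 form a clique, so at least 4 colors are needed.
One proper 4-coloring: 1=red, 2=red, 3=green, 4=green, 5=blue, 6=yellow, 7=blue, 8=red, 9=red, 10=blue. No two adjacent vertices share a color.

4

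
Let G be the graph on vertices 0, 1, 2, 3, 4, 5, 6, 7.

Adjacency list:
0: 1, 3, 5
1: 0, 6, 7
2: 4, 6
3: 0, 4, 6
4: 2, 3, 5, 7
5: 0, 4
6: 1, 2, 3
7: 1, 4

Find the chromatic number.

3

The cycle 7-1-6-2-4-7 has odd length 5, so it cannot be 2-colored; at least 3 colors are needed.
A valid assignment using 3 colors: 0=red, 1=blue, 2=blue, 3=blue, 4=red, 5=blue, 6=red, 7=green. Each edge has distinct colors on its endpoints.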